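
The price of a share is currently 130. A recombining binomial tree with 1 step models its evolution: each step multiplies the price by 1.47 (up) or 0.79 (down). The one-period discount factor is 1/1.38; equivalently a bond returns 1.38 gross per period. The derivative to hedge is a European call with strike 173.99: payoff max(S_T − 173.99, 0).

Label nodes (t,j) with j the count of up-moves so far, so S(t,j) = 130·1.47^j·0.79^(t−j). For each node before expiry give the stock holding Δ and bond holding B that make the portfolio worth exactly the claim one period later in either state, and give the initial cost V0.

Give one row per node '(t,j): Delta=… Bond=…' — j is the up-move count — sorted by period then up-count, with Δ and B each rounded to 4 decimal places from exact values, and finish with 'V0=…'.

(0,0): Delta=0.1936 Bond=-14.4042
V0=10.7576

Risk-neutral probability p* = (R−d)/(u−d) = (1.38−0.79)/(1.47−0.79) = 0.8676.
Terminal payoffs: V(1,0)=0.0000, V(1,1)=17.1100
Node (0,0) S=130.0000: V=(p*·17.1100+(1−p*)·0.0000)/1.38=10.7576; Δ=(17.1100−0.0000)/(191.1000−102.7000)=0.1936; B=V−Δ·S=-14.4042
The time-0 hedge costs 10.7576, which is the no-arbitrage price.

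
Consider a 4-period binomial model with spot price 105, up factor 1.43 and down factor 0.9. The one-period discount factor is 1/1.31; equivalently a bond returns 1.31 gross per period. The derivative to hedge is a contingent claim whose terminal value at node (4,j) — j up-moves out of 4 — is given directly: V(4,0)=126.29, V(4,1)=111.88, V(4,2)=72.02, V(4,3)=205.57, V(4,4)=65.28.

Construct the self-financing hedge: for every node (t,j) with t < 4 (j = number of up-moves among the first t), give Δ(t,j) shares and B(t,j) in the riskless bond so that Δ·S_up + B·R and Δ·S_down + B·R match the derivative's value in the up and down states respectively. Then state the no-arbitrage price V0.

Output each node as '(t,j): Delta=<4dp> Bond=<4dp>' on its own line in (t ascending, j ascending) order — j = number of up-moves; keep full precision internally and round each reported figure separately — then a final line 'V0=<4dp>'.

(0,0): Delta=-0.1244 Bond=56.2500
(1,0): Delta=0.7588 Bond=-9.7790
(1,1): Delta=-0.2871 Bond=98.1167
(2,0): Delta=-0.5774 Bond=100.8359
(2,1): Delta=1.0049 Bond=-46.0729
(2,2): Delta=-0.5252 Bond=179.6370
(3,0): Delta=-0.3552 Bond=115.0838
(3,1): Delta=-0.6184 Bond=137.0739
(3,2): Delta=1.3040 Bond=-118.1397
(3,3): Delta=-0.8621 Bond=338.7773
V0=43.1828

Since d<R<u, set p* = (R−d)/(u−d) = 0.7736; price each node as the discounted p*-expectation of its children.
Terminal values V(4,·): V(4,0)=126.2900, V(4,1)=111.8800, V(4,2)=72.0200, V(4,3)=205.5700, V(4,4)=65.2800
(3,0): S=76.5450. Δ = (V_up−V_dn)/(S_up−S_dn) = (111.8800−126.2900)/(109.4594−68.8905) = -0.3552. V = [p*·111.8800 + (1−p*)·126.2900]/1.31 = 87.8951. B = V − Δ·S = 115.0838.
(3,1): S=121.6215. Δ = (V_up−V_dn)/(S_up−S_dn) = (72.0200−111.8800)/(173.9187−109.4594) = -0.6184. V = [p*·72.0200 + (1−p*)·111.8800]/1.31 = 61.8663. B = V − Δ·S = 137.0739.
(3,2): S=193.2430. Δ = (V_up−V_dn)/(S_up−S_dn) = (205.5700−72.0200)/(276.3376−173.9187) = 1.3040. V = [p*·205.5700 + (1−p*)·72.0200]/1.31 = 133.8414. B = V − Δ·S = -118.1397.
(3,3): S=307.0417. Δ = (V_up−V_dn)/(S_up−S_dn) = (65.2800−205.5700)/(439.0697−276.3376) = -0.8621. V = [p*·65.2800 + (1−p*)·205.5700]/1.31 = 74.0792. B = V − Δ·S = 338.7773.
(2,0): S=85.0500. Δ = (V_up−V_dn)/(S_up−S_dn) = (61.8663−87.8951)/(121.6215−76.5450) = -0.5774. V = [p*·61.8663 + (1−p*)·87.8951]/1.31 = 51.7249. B = V − Δ·S = 100.8359.
(2,1): S=135.1350. Δ = (V_up−V_dn)/(S_up−S_dn) = (133.8414−61.8663)/(193.2431−121.6215) = 1.0049. V = [p*·133.8414 + (1−p*)·61.8663]/1.31 = 89.7291. B = V − Δ·S = -46.0729.
(2,2): S=214.7145. Δ = (V_up−V_dn)/(S_up−S_dn) = (74.0792−133.8414)/(307.0417−193.2430) = -0.5252. V = [p*·74.0792 + (1−p*)·133.8414]/1.31 = 66.8781. B = V − Δ·S = 179.6370.
(1,0): S=94.5000. Δ = (V_up−V_dn)/(S_up−S_dn) = (89.7291−51.7249)/(135.1350−85.0500) = 0.7588. V = [p*·89.7291 + (1−p*)·51.7249]/1.31 = 61.9270. B = V − Δ·S = -9.7790.
(1,1): S=150.1500. Δ = (V_up−V_dn)/(S_up−S_dn) = (66.8781−89.7291)/(214.7145−135.1350) = -0.2871. V = [p*·66.8781 + (1−p*)·89.7291]/1.31 = 55.0015. B = V − Δ·S = 98.1167.
(0,0): S=105.0000. Δ = (V_up−V_dn)/(S_up−S_dn) = (55.0015−61.9270)/(150.1500−94.5000) = -0.1244. V = [p*·55.0015 + (1−p*)·61.9270]/1.31 = 43.1828. B = V − Δ·S = 56.2500.
The time-0 hedge costs 43.1828, which is the no-arbitrage price.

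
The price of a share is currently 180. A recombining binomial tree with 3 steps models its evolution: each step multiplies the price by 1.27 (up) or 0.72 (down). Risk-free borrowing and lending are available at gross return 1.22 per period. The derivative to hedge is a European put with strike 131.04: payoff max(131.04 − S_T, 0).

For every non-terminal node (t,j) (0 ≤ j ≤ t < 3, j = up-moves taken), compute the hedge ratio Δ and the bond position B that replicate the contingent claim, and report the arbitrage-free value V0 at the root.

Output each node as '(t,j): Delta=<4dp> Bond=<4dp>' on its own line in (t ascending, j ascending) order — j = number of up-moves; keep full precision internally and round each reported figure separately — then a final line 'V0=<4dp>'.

(0,0): Delta=-0.0169 Bond=3.2308
(1,0): Delta=-0.1847 Bond=25.6808
(1,1): Delta=-0.0074 Bond=1.7677
(2,0): Delta=-1.0000 Bond=107.4098
(2,1): Delta=-0.1385 Bond=23.7226
(2,2): Delta=0.0000 Bond=0.0000
V0=0.1820

Under the risk-neutral measure, an up-move has probability p* = (R−d)/(u−d) = 0.9091 and values discount at R = 1.22.
Terminal values V(3,·): V(3,0)=63.8554, V(3,1)=12.5338, V(3,2)=0.0000, V(3,3)=0.0000
Node (2,0) S=93.3120: V=(p*·12.5338+(1−p*)·63.8554)/1.22=14.0978; Δ=(12.5338−63.8554)/(118.5062−67.1846)=-1.0000; B=V−Δ·S=107.4098
Node (2,1) S=164.5920: V=(p*·0.0000+(1−p*)·12.5338)/1.22=0.9340; Δ=(0.0000−12.5338)/(209.0318−118.5062)=-0.1385; B=V−Δ·S=23.7226
Node (2,2) S=290.3220: V=(p*·0.0000+(1−p*)·0.0000)/1.22=0.0000; Δ=(0.0000−0.0000)/(368.7089−209.0318)=0.0000; B=V−Δ·S=0.0000
Node (1,0) S=129.6000: V=(p*·0.9340+(1−p*)·14.0978)/1.22=1.7465; Δ=(0.9340−14.0978)/(164.5920−93.3120)=-0.1847; B=V−Δ·S=25.6808
Node (1,1) S=228.6000: V=(p*·0.0000+(1−p*)·0.9340)/1.22=0.0696; Δ=(0.0000−0.9340)/(290.3220−164.5920)=-0.0074; B=V−Δ·S=1.7677
Node (0,0) S=180.0000: V=(p*·0.0696+(1−p*)·1.7465)/1.22=0.1820; Δ=(0.0696−1.7465)/(228.6000−129.6000)=-0.0169; B=V−Δ·S=3.2308
Check: Δ(0,0)·S0 + B(0,0) = 0.1820 = V0.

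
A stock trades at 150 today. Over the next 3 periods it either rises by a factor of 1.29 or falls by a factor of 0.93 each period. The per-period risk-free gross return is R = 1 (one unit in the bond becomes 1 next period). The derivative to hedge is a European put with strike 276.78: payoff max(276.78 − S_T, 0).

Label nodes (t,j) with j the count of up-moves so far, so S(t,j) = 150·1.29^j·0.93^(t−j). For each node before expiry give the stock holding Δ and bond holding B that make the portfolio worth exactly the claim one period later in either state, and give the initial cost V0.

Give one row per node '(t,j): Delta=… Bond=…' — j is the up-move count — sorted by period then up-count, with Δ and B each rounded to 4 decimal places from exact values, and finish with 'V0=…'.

(0,0): Delta=-0.9683 Bond=272.3629
(1,0): Delta=-1.0000 Bond=276.7800
(1,1): Delta=-0.8738 Bond=254.0636
(2,0): Delta=-1.0000 Bond=276.7800
(2,1): Delta=-1.0000 Bond=276.7800
(2,2): Delta=-0.4967 Bond=159.9530
V0=127.1125

No-arbitrage ⇒ martingale measure with p* = (R−d)/(u−d) = 0.1944.
Terminal values V(3,·): V(3,0)=156.1264, V(3,1)=109.4218, V(3,2)=44.6380, V(3,3)=0.0000
(2,0): S=129.7350. Δ = (V_up−V_dn)/(S_up−S_dn) = (109.4218−156.1264)/(167.3582−120.6536) = -1.0000. V = [p*·109.4218 + (1−p*)·156.1264]/1 = 147.0450. B = V − Δ·S = 276.7800.
(2,1): S=179.9550. Δ = (V_up−V_dn)/(S_up−S_dn) = (44.6380−109.4218)/(232.1420−167.3582) = -1.0000. V = [p*·44.6380 + (1−p*)·109.4218]/1 = 96.8250. B = V − Δ·S = 276.7800.
(2,2): S=249.6150. Δ = (V_up−V_dn)/(S_up−S_dn) = (0.0000−44.6380)/(322.0034−232.1420) = -0.4967. V = [p*·0.0000 + (1−p*)·44.6380]/1 = 35.9584. B = V − Δ·S = 159.9530.
(1,0): S=139.5000. Δ = (V_up−V_dn)/(S_up−S_dn) = (96.8250−147.0450)/(179.9550−129.7350) = -1.0000. V = [p*·96.8250 + (1−p*)·147.0450]/1 = 137.2800. B = V − Δ·S = 276.7800.
(1,1): S=193.5000. Δ = (V_up−V_dn)/(S_up−S_dn) = (35.9584−96.8250)/(249.6150−179.9550) = -0.8738. V = [p*·35.9584 + (1−p*)·96.8250]/1 = 84.9898. B = V − Δ·S = 254.0636.
(0,0): S=150.0000. Δ = (V_up−V_dn)/(S_up−S_dn) = (84.9898−137.2800)/(193.5000−139.5000) = -0.9683. V = [p*·84.9898 + (1−p*)·137.2800]/1 = 127.1125. B = V − Δ·S = 272.3629.
Check: Δ(0,0)·S0 + B(0,0) = 127.1125 = V0.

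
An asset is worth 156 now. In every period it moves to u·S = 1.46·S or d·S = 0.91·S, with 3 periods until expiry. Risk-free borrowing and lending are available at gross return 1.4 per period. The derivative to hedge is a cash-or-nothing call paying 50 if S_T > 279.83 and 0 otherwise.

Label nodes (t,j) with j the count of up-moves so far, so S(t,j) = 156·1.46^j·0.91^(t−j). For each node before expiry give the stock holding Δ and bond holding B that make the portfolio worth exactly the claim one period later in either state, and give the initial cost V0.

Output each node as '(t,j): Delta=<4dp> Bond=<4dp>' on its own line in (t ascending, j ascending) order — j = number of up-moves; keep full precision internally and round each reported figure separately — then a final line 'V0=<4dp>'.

(0,0): Delta=0.0578 Bond=8.6026
(1,0): Delta=0.4075 Bond=-37.6033
(1,1): Delta=0.0311 Bond=18.1228
(2,0): Delta=0.0000 Bond=0.0000
(2,1): Delta=0.4386 Bond=-59.0909
(2,2): Delta=0.0000 Bond=35.7143
V0=17.6183

Since d<R<u, set p* = (R−d)/(u−d) = 0.8909; price each node as the discounted p*-expectation of its children.
Terminal payoffs: V(3,0)=0.0000, V(3,1)=0.0000, V(3,2)=50.0000, V(3,3)=50.0000
  t=2,j=0: stock 129.1836 → up 188.6081 (V=0.0000), down 117.5571 (V=0.0000). Price 0.0000; hedge Δ=0.0000, bond B=0.0000.
  t=2,j=1: stock 207.2616 → up 302.6019 (V=50.0000), down 188.6081 (V=0.0000). Price 31.8182; hedge Δ=0.4386, bond B=-59.0909.
  t=2,j=2: stock 332.5296 → up 485.4932 (V=50.0000), down 302.6019 (V=50.0000). Price 35.7143; hedge Δ=0.0000, bond B=35.7143.
  t=1,j=0: stock 141.9600 → up 207.2616 (V=31.8182), down 129.1836 (V=0.0000). Price 20.2479; hedge Δ=0.4075, bond B=-37.6033.
  t=1,j=1: stock 227.7600 → up 332.5296 (V=35.7143), down 207.2616 (V=31.8182). Price 25.2066; hedge Δ=0.0311, bond B=18.1228.
  t=0,j=0: stock 156.0000 → up 227.7600 (V=25.2066), down 141.9600 (V=20.2479). Price 17.6183; hedge Δ=0.0578, bond B=8.6026.
Root portfolio cost Δ·156+B reproduces V0=17.6183.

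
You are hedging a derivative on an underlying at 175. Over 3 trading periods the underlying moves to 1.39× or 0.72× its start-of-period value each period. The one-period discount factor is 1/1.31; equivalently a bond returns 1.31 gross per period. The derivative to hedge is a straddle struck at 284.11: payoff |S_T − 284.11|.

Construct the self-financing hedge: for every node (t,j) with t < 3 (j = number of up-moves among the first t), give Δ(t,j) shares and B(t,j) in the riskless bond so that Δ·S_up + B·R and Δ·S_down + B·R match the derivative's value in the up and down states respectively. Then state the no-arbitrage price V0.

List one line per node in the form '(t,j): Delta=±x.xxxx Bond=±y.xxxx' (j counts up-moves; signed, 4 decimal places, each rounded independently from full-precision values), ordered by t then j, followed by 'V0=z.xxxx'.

Since d<R<u, set p* = (R−d)/(u−d) = 0.8806; price each node as the discounted p*-expectation of its children.
Terminal payoffs: V(3,0)=218.7916, V(3,1)=158.0092, V(3,2)=40.6654, V(3,3)=185.8733
(2,0): S=90.7200. Δ = (V_up−V_dn)/(S_up−S_dn) = (158.0092−218.7916)/(126.1008−65.3184) = -1.0000. V = [p*·158.0092 + (1−p*)·218.7916]/1.31 = 126.1579. B = V − Δ·S = 216.8779.
(2,1): S=175.1400. Δ = (V_up−V_dn)/(S_up−S_dn) = (40.6654−158.0092)/(243.4446−126.1008) = -1.0000. V = [p*·40.6654 + (1−p*)·158.0092]/1.31 = 41.7379. B = V − Δ·S = 216.8779.
(2,2): S=338.1175. Δ = (V_up−V_dn)/(S_up−S_dn) = (185.8733−40.6654)/(469.9833−243.4446) = 0.6410. V = [p*·185.8733 + (1−p*)·40.6654]/1.31 = 128.6527. B = V − Δ·S = -88.0755.
(1,0): S=126.0000. Δ = (V_up−V_dn)/(S_up−S_dn) = (41.7379−126.1579)/(175.1400−90.7200) = -1.0000. V = [p*·41.7379 + (1−p*)·126.1579]/1.31 = 39.5556. B = V − Δ·S = 165.5556.
(1,1): S=243.2500. Δ = (V_up−V_dn)/(S_up−S_dn) = (128.6527−41.7379)/(338.1175−175.1400) = 0.5333. V = [p*·128.6527 + (1−p*)·41.7379]/1.31 = 90.2861. B = V − Δ·S = -39.4375.
(0,0): S=175.0000. Δ = (V_up−V_dn)/(S_up−S_dn) = (90.2861−39.5556)/(243.2500−126.0000) = 0.4327. V = [p*·90.2861 + (1−p*)·39.5556]/1.31 = 64.2968. B = V − Δ·S = -11.4204.
Root portfolio cost Δ·175+B reproduces V0=64.2968.

(0,0): Delta=0.4327 Bond=-11.4204
(1,0): Delta=-1.0000 Bond=165.5556
(1,1): Delta=0.5333 Bond=-39.4375
(2,0): Delta=-1.0000 Bond=216.8779
(2,1): Delta=-1.0000 Bond=216.8779
(2,2): Delta=0.6410 Bond=-88.0755
V0=64.2968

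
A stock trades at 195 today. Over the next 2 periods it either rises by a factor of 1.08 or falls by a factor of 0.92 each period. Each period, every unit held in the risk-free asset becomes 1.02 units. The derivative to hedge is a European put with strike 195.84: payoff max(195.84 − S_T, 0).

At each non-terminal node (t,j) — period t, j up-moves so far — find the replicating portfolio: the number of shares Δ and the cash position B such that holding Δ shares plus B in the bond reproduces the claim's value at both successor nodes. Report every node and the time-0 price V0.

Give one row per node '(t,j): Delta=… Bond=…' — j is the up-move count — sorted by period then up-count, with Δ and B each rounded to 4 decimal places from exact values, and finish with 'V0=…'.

No-arbitrage ⇒ martingale measure with p* = (R−d)/(u−d) = 0.6250.
At expiry t=2: V(2,0)=30.7920, V(2,1)=2.0880, V(2,2)=0.0000
Node (1,0) S=179.4000: V=(p*·2.0880+(1−p*)·30.7920)/1.02=12.6000; Δ=(2.0880−30.7920)/(193.7520−165.0480)=-1.0000; B=V−Δ·S=192.0000
Node (1,1) S=210.6000: V=(p*·0.0000+(1−p*)·2.0880)/1.02=0.7676; Δ=(0.0000−2.0880)/(227.4480−193.7520)=-0.0620; B=V−Δ·S=13.8176
Node (0,0) S=195.0000: V=(p*·0.7676+(1−p*)·12.6000)/1.02=5.1027; Δ=(0.7676−12.6000)/(210.6000−179.4000)=-0.3792; B=V−Δ·S=79.0549
Root portfolio cost Δ·195+B reproduces V0=5.1027.

(0,0): Delta=-0.3792 Bond=79.0549
(1,0): Delta=-1.0000 Bond=192.0000
(1,1): Delta=-0.0620 Bond=13.8176
V0=5.1027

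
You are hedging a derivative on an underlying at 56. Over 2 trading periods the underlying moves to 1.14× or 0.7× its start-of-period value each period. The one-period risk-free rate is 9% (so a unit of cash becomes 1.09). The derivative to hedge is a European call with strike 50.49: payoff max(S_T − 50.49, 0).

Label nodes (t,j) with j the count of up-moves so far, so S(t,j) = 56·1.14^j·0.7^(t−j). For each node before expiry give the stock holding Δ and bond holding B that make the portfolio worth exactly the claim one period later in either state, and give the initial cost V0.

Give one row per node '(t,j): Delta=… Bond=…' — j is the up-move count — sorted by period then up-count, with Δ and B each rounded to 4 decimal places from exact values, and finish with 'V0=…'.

(0,0): Delta=0.7355 Bond=-26.4526
(1,0): Delta=0.0000 Bond=0.0000
(1,1): Delta=0.7934 Bond=-32.5299
V0=14.7379

Risk-neutral probability p* = (R−d)/(u−d) = (1.09−0.7)/(1.14−0.7) = 0.8864.
At expiry t=2: V(2,0)=0.0000, V(2,1)=0.0000, V(2,2)=22.2876
Node (1,0) S=39.2000: V=(p*·0.0000+(1−p*)·0.0000)/1.09=0.0000; Δ=(0.0000−0.0000)/(44.6880−27.4400)=0.0000; B=V−Δ·S=0.0000
Node (1,1) S=63.8400: V=(p*·22.2876+(1−p*)·0.0000)/1.09=18.1238; Δ=(22.2876−0.0000)/(72.7776−44.6880)=0.7934; B=V−Δ·S=-32.5299
Node (0,0) S=56.0000: V=(p*·18.1238+(1−p*)·0.0000)/1.09=14.7379; Δ=(18.1238−0.0000)/(63.8400−39.2000)=0.7355; B=V−Δ·S=-26.4526
Check: Δ(0,0)·S0 + B(0,0) = 14.7379 = V0.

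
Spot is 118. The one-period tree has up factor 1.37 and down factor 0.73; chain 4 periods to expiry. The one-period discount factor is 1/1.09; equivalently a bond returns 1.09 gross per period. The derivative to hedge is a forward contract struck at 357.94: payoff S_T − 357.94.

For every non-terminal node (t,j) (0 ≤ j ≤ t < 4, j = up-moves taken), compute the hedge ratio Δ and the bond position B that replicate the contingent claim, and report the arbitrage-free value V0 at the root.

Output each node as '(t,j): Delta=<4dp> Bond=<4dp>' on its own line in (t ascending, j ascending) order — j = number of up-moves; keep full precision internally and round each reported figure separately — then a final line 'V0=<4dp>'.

(0,0): Delta=1.0000 Bond=-253.5737
(1,0): Delta=1.0000 Bond=-276.3954
(1,1): Delta=1.0000 Bond=-276.3954
(2,0): Delta=1.0000 Bond=-301.2709
(2,1): Delta=1.0000 Bond=-301.2709
(2,2): Delta=1.0000 Bond=-301.2709
(3,0): Delta=1.0000 Bond=-328.3853
(3,1): Delta=1.0000 Bond=-328.3853
(3,2): Delta=1.0000 Bond=-328.3853
(3,3): Delta=1.0000 Bond=-328.3853
V0=-135.5737

Under the risk-neutral measure, an up-move has probability p* = (R−d)/(u−d) = 0.5625 and values discount at R = 1.09.
Terminal payoffs: V(4,0)=-324.4301, V(4,1)=-295.0515, V(4,2)=-239.9164, V(4,3)=-136.4437, V(4,4)=57.7449
  t=3,j=0: stock 45.9040 → up 62.8885 (V=-295.0515), down 33.5099 (V=-324.4301). Price -282.4813; hedge Δ=1.0000, bond B=-328.3853.
  t=3,j=1: stock 86.1486 → up 118.0236 (V=-239.9164), down 62.8885 (V=-295.0515). Price -242.2367; hedge Δ=1.0000, bond B=-328.3853.
  t=3,j=2: stock 161.6762 → up 221.4963 (V=-136.4437), down 118.0236 (V=-239.9164). Price -166.7092; hedge Δ=1.0000, bond B=-328.3853.
  t=3,j=3: stock 303.4197 → up 415.6849 (V=57.7449), down 221.4963 (V=-136.4437). Price -24.9657; hedge Δ=1.0000, bond B=-328.3853.
  t=2,j=0: stock 62.8822 → up 86.1486 (V=-242.2367), down 45.9040 (V=-282.4813). Price -238.3887; hedge Δ=1.0000, bond B=-301.2709.
  t=2,j=1: stock 118.0118 → up 161.6762 (V=-166.7092), down 86.1486 (V=-242.2367). Price -183.2591; hedge Δ=1.0000, bond B=-301.2709.
  t=2,j=2: stock 221.4742 → up 303.4197 (V=-24.9657), down 161.6762 (V=-166.7092). Price -79.7967; hedge Δ=1.0000, bond B=-301.2709.
  t=1,j=0: stock 86.1400 → up 118.0118 (V=-183.2591), down 62.8822 (V=-238.3887). Price -190.2554; hedge Δ=1.0000, bond B=-276.3954.
  t=1,j=1: stock 161.6600 → up 221.4742 (V=-79.7967), down 118.0118 (V=-183.2591). Price -114.7354; hedge Δ=1.0000, bond B=-276.3954.
  t=0,j=0: stock 118.0000 → up 161.6600 (V=-114.7354), down 86.1400 (V=-190.2554). Price -135.5737; hedge Δ=1.0000, bond B=-253.5737.
Self-financing check: at every node Δ·S+B equals the discounted successor values.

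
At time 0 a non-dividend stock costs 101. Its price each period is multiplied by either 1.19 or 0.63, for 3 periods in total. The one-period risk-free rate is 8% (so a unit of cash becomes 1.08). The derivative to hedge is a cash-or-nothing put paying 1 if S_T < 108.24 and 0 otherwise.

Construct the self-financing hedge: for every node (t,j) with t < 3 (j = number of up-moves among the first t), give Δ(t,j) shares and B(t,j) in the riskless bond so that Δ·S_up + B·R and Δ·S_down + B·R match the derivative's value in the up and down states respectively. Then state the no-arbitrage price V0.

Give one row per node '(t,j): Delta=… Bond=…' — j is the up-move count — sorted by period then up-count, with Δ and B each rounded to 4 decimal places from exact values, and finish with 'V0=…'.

Risk-neutral probability p* = (R−d)/(u−d) = (1.08−0.63)/(1.19−0.63) = 0.8036.
Terminal values V(3,·): V(3,0)=1.0000, V(3,1)=1.0000, V(3,2)=1.0000, V(3,3)=0.0000
  t=2,j=0: stock 40.0869 → up 47.7034 (V=1.0000), down 25.2547 (V=1.0000). Price 0.9259; hedge Δ=0.0000, bond B=0.9259.
  t=2,j=1: stock 75.7197 → up 90.1064 (V=1.0000), down 47.7034 (V=1.0000). Price 0.9259; hedge Δ=0.0000, bond B=0.9259.
  t=2,j=2: stock 143.0261 → up 170.2011 (V=0.0000), down 90.1064 (V=1.0000). Price 0.1819; hedge Δ=-0.0125, bond B=1.9676.
  t=1,j=0: stock 63.6300 → up 75.7197 (V=0.9259), down 40.0869 (V=0.9259). Price 0.8573; hedge Δ=0.0000, bond B=0.8573.
  t=1,j=1: stock 120.1900 → up 143.0261 (V=0.1819), down 75.7197 (V=0.9259). Price 0.3037; hedge Δ=-0.0111, bond B=1.6324.
  t=0,j=0: stock 101.0000 → up 120.1900 (V=0.3037), down 63.6300 (V=0.8573). Price 0.3819; hedge Δ=-0.0098, bond B=1.3705.
Check: Δ(0,0)·S0 + B(0,0) = 0.3819 = V0.

(0,0): Delta=-0.0098 Bond=1.3705
(1,0): Delta=0.0000 Bond=0.8573
(1,1): Delta=-0.0111 Bond=1.6324
(2,0): Delta=0.0000 Bond=0.9259
(2,1): Delta=0.0000 Bond=0.9259
(2,2): Delta=-0.0125 Bond=1.9676
V0=0.3819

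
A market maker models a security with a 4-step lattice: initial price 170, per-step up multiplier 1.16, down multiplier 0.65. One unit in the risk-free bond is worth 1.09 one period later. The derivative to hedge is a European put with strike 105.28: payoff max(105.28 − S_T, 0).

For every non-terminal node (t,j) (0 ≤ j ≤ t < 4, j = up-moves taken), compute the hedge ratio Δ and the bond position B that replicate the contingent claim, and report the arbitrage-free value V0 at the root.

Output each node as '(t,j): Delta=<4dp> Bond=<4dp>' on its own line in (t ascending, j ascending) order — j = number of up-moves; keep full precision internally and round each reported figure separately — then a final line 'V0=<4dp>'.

(0,0): Delta=-0.0426 Bond=8.0925
(1,0): Delta=-0.2530 Bond=32.0698
(1,1): Delta=-0.0238 Bond=5.1222
(2,0): Delta=-1.0000 Bond=88.6121
(2,1): Delta=-0.1864 Bond=26.4199
(2,2): Delta=-0.0093 Bond=2.2682
(3,0): Delta=-1.0000 Bond=96.5872
(3,1): Delta=-1.0000 Bond=96.5872
(3,2): Delta=-0.1138 Bond=18.0130
(3,3): Delta=0.0000 Bond=0.0000
V0=0.8565

Since d<R<u, set p* = (R−d)/(u−d) = 0.8627; price each node as the discounted p*-expectation of its children.
Terminal payoffs: V(4,0)=74.9339, V(4,1)=51.1240, V(4,2)=8.6323, V(4,3)=0.0000, V(4,4)=0.0000
  t=3,j=0: stock 46.6863 → up 54.1561 (V=51.1240), down 30.3461 (V=74.9339). Price 49.9009; hedge Δ=-1.0000, bond B=96.5872.
  t=3,j=1: stock 83.3170 → up 96.6477 (V=8.6323), down 54.1561 (V=51.1240). Price 13.2702; hedge Δ=-1.0000, bond B=96.5872.
  t=3,j=2: stock 148.6888 → up 172.4790 (V=0.0000), down 96.6477 (V=8.6323). Price 1.0870; hedge Δ=-0.1138, bond B=18.0130.
  t=3,j=3: stock 265.3523 → up 307.8087 (V=0.0000), down 172.4790 (V=0.0000). Price 0.0000; hedge Δ=0.0000, bond B=0.0000.
  t=2,j=0: stock 71.8250 → up 83.3170 (V=13.2702), down 46.6863 (V=49.9009). Price 16.7871; hedge Δ=-1.0000, bond B=88.6121.
  t=2,j=1: stock 128.1800 → up 148.6888 (V=1.0870), down 83.3170 (V=13.2702). Price 2.5314; hedge Δ=-0.1864, bond B=26.4199.
  t=2,j=2: stock 228.7520 → up 265.3523 (V=0.0000), down 148.6888 (V=1.0870). Price 0.1369; hedge Δ=-0.0093, bond B=2.2682.
  t=1,j=0: stock 110.5000 → up 128.1800 (V=2.5314), down 71.8250 (V=16.7871). Price 4.1175; hedge Δ=-0.2530, bond B=32.0698.
  t=1,j=1: stock 197.2000 → up 228.7520 (V=0.1369), down 128.1800 (V=2.5314). Price 0.4271; hedge Δ=-0.0238, bond B=5.1222.
  t=0,j=0: stock 170.0000 → up 197.2000 (V=0.4271), down 110.5000 (V=4.1175). Price 0.8565; hedge Δ=-0.0426, bond B=8.0925.
Self-financing check: at every node Δ·S+B equals the discounted successor values.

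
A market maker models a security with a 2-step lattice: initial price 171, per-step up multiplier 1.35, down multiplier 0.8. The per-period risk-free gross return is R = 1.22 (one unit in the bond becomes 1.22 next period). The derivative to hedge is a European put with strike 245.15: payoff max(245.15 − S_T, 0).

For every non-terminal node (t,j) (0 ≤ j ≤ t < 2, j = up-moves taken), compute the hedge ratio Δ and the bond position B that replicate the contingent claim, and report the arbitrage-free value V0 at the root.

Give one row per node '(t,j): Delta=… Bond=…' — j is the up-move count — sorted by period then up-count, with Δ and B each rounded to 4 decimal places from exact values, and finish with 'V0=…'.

No-arbitrage ⇒ martingale measure with p* = (R−d)/(u−d) = 0.7636.
Payoff layer (t=2): V(2,0)=135.7100, V(2,1)=60.4700, V(2,2)=0.0000
Node (1,0) S=136.8000: V=(p*·60.4700+(1−p*)·135.7100)/1.22=64.1426; Δ=(60.4700−135.7100)/(184.6800−109.4400)=-1.0000; B=V−Δ·S=200.9426
Node (1,1) S=230.8500: V=(p*·0.0000+(1−p*)·60.4700)/1.22=11.7155; Δ=(0.0000−60.4700)/(311.6475−184.6800)=-0.4763; B=V−Δ·S=121.6610
Node (0,0) S=171.0000: V=(p*·11.7155+(1−p*)·64.1426)/1.22=19.7601; Δ=(11.7155−64.1426)/(230.8500−136.8000)=-0.5574; B=V−Δ·S=115.0822
Root portfolio cost Δ·171+B reproduces V0=19.7601.

(0,0): Delta=-0.5574 Bond=115.0822
(1,0): Delta=-1.0000 Bond=200.9426
(1,1): Delta=-0.4763 Bond=121.6610
V0=19.7601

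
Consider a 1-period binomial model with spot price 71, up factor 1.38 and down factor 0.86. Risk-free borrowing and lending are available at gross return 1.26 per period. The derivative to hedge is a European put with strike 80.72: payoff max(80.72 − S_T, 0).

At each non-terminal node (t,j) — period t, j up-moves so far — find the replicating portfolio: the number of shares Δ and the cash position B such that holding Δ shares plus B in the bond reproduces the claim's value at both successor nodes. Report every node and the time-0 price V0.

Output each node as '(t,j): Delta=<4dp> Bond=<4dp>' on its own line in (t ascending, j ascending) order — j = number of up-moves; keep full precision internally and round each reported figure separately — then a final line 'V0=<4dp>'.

(0,0): Delta=-0.5325 Bond=41.4084
V0=3.6007

The replicating-portfolio and risk-neutral prices coincide; use p* = (1.26−0.86)/(1.38−0.86) = 0.7692 for the latter.
At expiry t=1: V(1,0)=19.6600, V(1,1)=0.0000
Node (0,0) S=71.0000: V=(p*·0.0000+(1−p*)·19.6600)/1.26=3.6007; Δ=(0.0000−19.6600)/(97.9800−61.0600)=-0.5325; B=V−Δ·S=41.4084
The time-0 hedge costs 3.6007, which is the no-arbitrage price.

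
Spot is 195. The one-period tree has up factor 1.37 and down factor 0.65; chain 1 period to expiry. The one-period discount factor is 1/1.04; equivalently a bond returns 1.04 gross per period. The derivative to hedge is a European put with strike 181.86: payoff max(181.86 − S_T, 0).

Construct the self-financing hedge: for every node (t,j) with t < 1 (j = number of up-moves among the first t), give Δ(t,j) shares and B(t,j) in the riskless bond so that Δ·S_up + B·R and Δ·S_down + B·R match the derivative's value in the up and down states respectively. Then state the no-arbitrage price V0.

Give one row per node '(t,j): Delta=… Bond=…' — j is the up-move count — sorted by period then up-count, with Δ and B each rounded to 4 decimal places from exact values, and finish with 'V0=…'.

Risk-neutral probability p* = (R−d)/(u−d) = (1.04−0.65)/(1.37−0.65) = 0.5417.
At expiry t=1: V(1,0)=55.1100, V(1,1)=0.0000
  t=0,j=0: stock 195.0000 → up 267.1500 (V=0.0000), down 126.7500 (V=55.1100). Price 24.2873; hedge Δ=-0.3925, bond B=100.8289.
The time-0 hedge costs 24.2873, which is the no-arbitrage price.

(0,0): Delta=-0.3925 Bond=100.8289
V0=24.2873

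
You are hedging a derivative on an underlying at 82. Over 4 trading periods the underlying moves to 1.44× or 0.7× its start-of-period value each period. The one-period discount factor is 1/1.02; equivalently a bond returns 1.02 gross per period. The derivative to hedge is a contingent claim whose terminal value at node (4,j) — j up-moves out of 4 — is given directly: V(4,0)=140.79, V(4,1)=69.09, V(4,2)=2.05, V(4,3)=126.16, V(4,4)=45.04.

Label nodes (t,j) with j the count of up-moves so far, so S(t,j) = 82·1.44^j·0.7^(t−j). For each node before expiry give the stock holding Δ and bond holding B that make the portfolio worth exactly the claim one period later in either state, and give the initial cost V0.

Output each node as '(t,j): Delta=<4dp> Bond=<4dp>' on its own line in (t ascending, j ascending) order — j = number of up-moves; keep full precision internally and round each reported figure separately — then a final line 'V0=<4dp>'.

Risk-neutral probability p* = (R−d)/(u−d) = (1.02−0.7)/(1.44−0.7) = 0.4324.
Terminal values V(4,·): V(4,0)=140.7900, V(4,1)=69.0900, V(4,2)=2.0500, V(4,3)=126.1600, V(4,4)=45.0400
(3,0): S=28.1260. Δ = (V_up−V_dn)/(S_up−S_dn) = (69.0900−140.7900)/(40.5014−19.6882) = -3.4449. V = [p*·69.0900 + (1−p*)·140.7900]/1.02 = 107.6320. B = V − Δ·S = 204.5238.
(3,1): S=57.8592. Δ = (V_up−V_dn)/(S_up−S_dn) = (2.0500−69.0900)/(83.3172−40.5014) = -1.5658. V = [p*·2.0500 + (1−p*)·69.0900]/1.02 = 39.3135. B = V − Δ·S = 129.9081.
(3,2): S=119.0246. Δ = (V_up−V_dn)/(S_up−S_dn) = (126.1600−2.0500)/(171.3955−83.3172) = 1.4091. V = [p*·126.1600 + (1−p*)·2.0500]/1.02 = 54.6267. B = V − Δ·S = -113.0896.
(3,3): S=244.8507. Δ = (V_up−V_dn)/(S_up−S_dn) = (45.0400−126.1600)/(352.5850−171.3955) = -0.4477. V = [p*·45.0400 + (1−p*)·126.1600]/1.02 = 89.2952. B = V − Δ·S = 198.9168.
(2,0): S=40.1800. Δ = (V_up−V_dn)/(S_up−S_dn) = (39.3135−107.6320)/(57.8592−28.1260) = -2.2977. V = [p*·39.3135 + (1−p*)·107.6320]/1.02 = 76.5577. B = V − Δ·S = 168.8800.
(2,1): S=82.6560. Δ = (V_up−V_dn)/(S_up−S_dn) = (54.6267−39.3135)/(119.0246−57.8592) = 0.2504. V = [p*·54.6267 + (1−p*)·39.3135]/1.02 = 45.0347. B = V − Δ·S = 24.3412.
(2,2): S=170.0352. Δ = (V_up−V_dn)/(S_up−S_dn) = (89.2952−54.6267)/(244.8507−119.0246) = 0.2755. V = [p*·89.2952 + (1−p*)·54.6267]/1.02 = 68.2534. B = V − Δ·S = 21.4040.
(1,0): S=57.4000. Δ = (V_up−V_dn)/(S_up−S_dn) = (45.0347−76.5577)/(82.6560−40.1800) = -0.7421. V = [p*·45.0347 + (1−p*)·76.5577]/1.02 = 61.6923. B = V − Δ·S = 104.2909.
(1,1): S=118.0800. Δ = (V_up−V_dn)/(S_up−S_dn) = (68.2534−45.0347)/(170.0352−82.6560) = 0.2657. V = [p*·68.2534 + (1−p*)·45.0347]/1.02 = 53.9953. B = V − Δ·S = 22.6187.
(0,0): S=82.0000. Δ = (V_up−V_dn)/(S_up−S_dn) = (53.9953−61.6923)/(118.0800−57.4000) = -0.1268. V = [p*·53.9953 + (1−p*)·61.6923]/1.02 = 57.2195. B = V − Δ·S = 67.6208.
Each (Δ,B) replicates both successor values, so the strategy is self-financing and V0 is arbitrage-free.

(0,0): Delta=-0.1268 Bond=67.6208
(1,0): Delta=-0.7421 Bond=104.2909
(1,1): Delta=0.2657 Bond=22.6187
(2,0): Delta=-2.2977 Bond=168.8800
(2,1): Delta=0.2504 Bond=24.3412
(2,2): Delta=0.2755 Bond=21.4040
(3,0): Delta=-3.4449 Bond=204.5238
(3,1): Delta=-1.5658 Bond=129.9081
(3,2): Delta=1.4091 Bond=-113.0896
(3,3): Delta=-0.4477 Bond=198.9168
V0=57.2195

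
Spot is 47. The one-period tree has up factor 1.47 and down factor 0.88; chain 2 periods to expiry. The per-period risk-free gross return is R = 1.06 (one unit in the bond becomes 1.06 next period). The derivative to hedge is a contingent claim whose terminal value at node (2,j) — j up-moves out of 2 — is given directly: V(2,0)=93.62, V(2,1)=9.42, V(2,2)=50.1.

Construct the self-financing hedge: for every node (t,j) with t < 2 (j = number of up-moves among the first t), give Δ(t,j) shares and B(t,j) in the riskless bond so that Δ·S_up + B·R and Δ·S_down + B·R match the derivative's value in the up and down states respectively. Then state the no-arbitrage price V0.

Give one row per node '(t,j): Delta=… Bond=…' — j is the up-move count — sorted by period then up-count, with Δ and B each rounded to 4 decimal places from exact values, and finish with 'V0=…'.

The replicating-portfolio and risk-neutral prices coincide; use p* = (1.06−0.88)/(1.47−0.88) = 0.3051 for the latter.
Terminal values V(2,·): V(2,0)=93.6200, V(2,1)=9.4200, V(2,2)=50.1000
Node (1,0) S=41.3600: V=(p*·9.4200+(1−p*)·93.6200)/1.06=64.0867; Δ=(9.4200−93.6200)/(60.7992−36.3968)=-3.4505; B=V−Δ·S=206.7985
Node (1,1) S=69.0900: V=(p*·50.1000+(1−p*)·9.4200)/1.06=20.5951; Δ=(50.1000−9.4200)/(101.5623−60.7992)=0.9980; B=V−Δ·S=-48.3540
Node (0,0) S=47.0000: V=(p*·20.5951+(1−p*)·64.0867)/1.06=47.9416; Δ=(20.5951−64.0867)/(69.0900−41.3600)=-1.5684; B=V−Δ·S=121.6560
Check: Δ(0,0)·S0 + B(0,0) = 47.9416 = V0.

(0,0): Delta=-1.5684 Bond=121.6560
(1,0): Delta=-3.4505 Bond=206.7985
(1,1): Delta=0.9980 Bond=-48.3540
V0=47.9416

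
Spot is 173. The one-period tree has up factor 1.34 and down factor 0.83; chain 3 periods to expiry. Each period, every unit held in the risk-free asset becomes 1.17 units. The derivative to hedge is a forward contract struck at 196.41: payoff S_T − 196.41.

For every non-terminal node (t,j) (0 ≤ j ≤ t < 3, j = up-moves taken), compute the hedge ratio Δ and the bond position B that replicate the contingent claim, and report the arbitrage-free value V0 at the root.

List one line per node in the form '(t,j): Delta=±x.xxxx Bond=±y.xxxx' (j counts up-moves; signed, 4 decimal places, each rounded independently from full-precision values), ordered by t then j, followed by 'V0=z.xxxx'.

No-arbitrage ⇒ martingale measure with p* = (R−d)/(u−d) = 0.6667.
At expiry t=3: V(3,0)=-97.4908, V(3,1)=-36.7092, V(3,2)=61.4202, V(3,3)=219.8460
(2,0): S=119.1797. Δ = (V_up−V_dn)/(S_up−S_dn) = (-36.7092−-97.4908)/(159.7008−98.9192) = 1.0000. V = [p*·-36.7092 + (1−p*)·-97.4908]/1.17 = -48.6921. B = V − Δ·S = -167.8718.
(2,1): S=192.4106. Δ = (V_up−V_dn)/(S_up−S_dn) = (61.4202−-36.7092)/(257.8302−159.7008) = 1.0000. V = [p*·61.4202 + (1−p*)·-36.7092]/1.17 = 24.5388. B = V − Δ·S = -167.8718.
(2,2): S=310.6388. Δ = (V_up−V_dn)/(S_up−S_dn) = (219.8460−61.4202)/(416.2560−257.8302) = 1.0000. V = [p*·219.8460 + (1−p*)·61.4202]/1.17 = 142.7670. B = V − Δ·S = -167.8718.
(1,0): S=143.5900. Δ = (V_up−V_dn)/(S_up−S_dn) = (24.5388−-48.6921)/(192.4106−119.1797) = 1.0000. V = [p*·24.5388 + (1−p*)·-48.6921]/1.17 = 0.1098. B = V − Δ·S = -143.4802.
(1,1): S=231.8200. Δ = (V_up−V_dn)/(S_up−S_dn) = (142.7670−24.5388)/(310.6388−192.4106) = 1.0000. V = [p*·142.7670 + (1−p*)·24.5388]/1.17 = 88.3398. B = V − Δ·S = -143.4802.
(0,0): S=173.0000. Δ = (V_up−V_dn)/(S_up−S_dn) = (88.3398−0.1098)/(231.8200−143.5900) = 1.0000. V = [p*·88.3398 + (1−p*)·0.1098]/1.17 = 50.3674. B = V − Δ·S = -122.6326.
The time-0 hedge costs 50.3674, which is the no-arbitrage price.

(0,0): Delta=1.0000 Bond=-122.6326
(1,0): Delta=1.0000 Bond=-143.4802
(1,1): Delta=1.0000 Bond=-143.4802
(2,0): Delta=1.0000 Bond=-167.8718
(2,1): Delta=1.0000 Bond=-167.8718
(2,2): Delta=1.0000 Bond=-167.8718
V0=50.3674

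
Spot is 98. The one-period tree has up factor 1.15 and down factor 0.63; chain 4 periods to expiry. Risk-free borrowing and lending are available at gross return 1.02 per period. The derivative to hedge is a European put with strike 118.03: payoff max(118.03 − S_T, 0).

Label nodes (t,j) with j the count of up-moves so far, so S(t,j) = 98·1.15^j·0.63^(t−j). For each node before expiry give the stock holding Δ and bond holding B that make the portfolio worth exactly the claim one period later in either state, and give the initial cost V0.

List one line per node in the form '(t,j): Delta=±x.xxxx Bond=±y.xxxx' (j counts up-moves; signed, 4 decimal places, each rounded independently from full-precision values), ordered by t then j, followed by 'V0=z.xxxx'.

Risk-neutral probability p* = (R−d)/(u−d) = (1.02−0.63)/(1.15−0.63) = 0.7500.
Terminal payoffs: V(4,0)=102.5921, V(4,1)=89.8497, V(4,2)=66.5898, V(4,3)=24.1312, V(4,4)=0.0000
(3,0): S=24.5046. Δ = (V_up−V_dn)/(S_up−S_dn) = (89.8497−102.5921)/(28.1803−15.4379) = -1.0000. V = [p*·89.8497 + (1−p*)·102.5921]/1.02 = 91.2111. B = V − Δ·S = 115.7157.
(3,1): S=44.7306. Δ = (V_up−V_dn)/(S_up−S_dn) = (66.5898−89.8497)/(51.4402−28.1803) = -1.0000. V = [p*·66.5898 + (1−p*)·89.8497]/1.02 = 70.9851. B = V − Δ·S = 115.7157.
(3,2): S=81.6512. Δ = (V_up−V_dn)/(S_up−S_dn) = (24.1312−66.5898)/(93.8988−51.4402) = -1.0000. V = [p*·24.1312 + (1−p*)·66.5898]/1.02 = 34.0645. B = V − Δ·S = 115.7157.
(3,3): S=149.0457. Δ = (V_up−V_dn)/(S_up−S_dn) = (0.0000−24.1312)/(171.4026−93.8988) = -0.3114. V = [p*·0.0000 + (1−p*)·24.1312]/1.02 = 5.9145. B = V − Δ·S = 52.3206.
(2,0): S=38.8962. Δ = (V_up−V_dn)/(S_up−S_dn) = (70.9851−91.2111)/(44.7306−24.5046) = -1.0000. V = [p*·70.9851 + (1−p*)·91.2111]/1.02 = 74.5506. B = V − Δ·S = 113.4468.
(2,1): S=71.0010. Δ = (V_up−V_dn)/(S_up−S_dn) = (34.0645−70.9851)/(81.6511−44.7306) = -1.0000. V = [p*·34.0645 + (1−p*)·70.9851]/1.02 = 42.4458. B = V − Δ·S = 113.4468.
(2,2): S=129.6050. Δ = (V_up−V_dn)/(S_up−S_dn) = (5.9145−34.0645)/(149.0457−81.6512) = -0.4177. V = [p*·5.9145 + (1−p*)·34.0645]/1.02 = 12.6981. B = V − Δ·S = 66.8327.
(1,0): S=61.7400. Δ = (V_up−V_dn)/(S_up−S_dn) = (42.4458−74.5506)/(71.0010−38.8962) = -1.0000. V = [p*·42.4458 + (1−p*)·74.5506]/1.02 = 49.4823. B = V − Δ·S = 111.2223.
(1,1): S=112.7000. Δ = (V_up−V_dn)/(S_up−S_dn) = (12.6981−42.4458)/(129.6050−71.0010) = -0.5076. V = [p*·12.6981 + (1−p*)·42.4458]/1.02 = 19.7402. B = V − Δ·S = 76.9473.
(0,0): S=98.0000. Δ = (V_up−V_dn)/(S_up−S_dn) = (19.7402−49.4823)/(112.7000−61.7400) = -0.5836. V = [p*·19.7402 + (1−p*)·49.4823]/1.02 = 26.6428. B = V − Δ·S = 83.8393.
Check: Δ(0,0)·S0 + B(0,0) = 26.6428 = V0.

(0,0): Delta=-0.5836 Bond=83.8393
(1,0): Delta=-1.0000 Bond=111.2223
(1,1): Delta=-0.5076 Bond=76.9473
(2,0): Delta=-1.0000 Bond=113.4468
(2,1): Delta=-1.0000 Bond=113.4468
(2,2): Delta=-0.4177 Bond=66.8327
(3,0): Delta=-1.0000 Bond=115.7157
(3,1): Delta=-1.0000 Bond=115.7157
(3,2): Delta=-1.0000 Bond=115.7157
(3,3): Delta=-0.3114 Bond=52.3206
V0=26.6428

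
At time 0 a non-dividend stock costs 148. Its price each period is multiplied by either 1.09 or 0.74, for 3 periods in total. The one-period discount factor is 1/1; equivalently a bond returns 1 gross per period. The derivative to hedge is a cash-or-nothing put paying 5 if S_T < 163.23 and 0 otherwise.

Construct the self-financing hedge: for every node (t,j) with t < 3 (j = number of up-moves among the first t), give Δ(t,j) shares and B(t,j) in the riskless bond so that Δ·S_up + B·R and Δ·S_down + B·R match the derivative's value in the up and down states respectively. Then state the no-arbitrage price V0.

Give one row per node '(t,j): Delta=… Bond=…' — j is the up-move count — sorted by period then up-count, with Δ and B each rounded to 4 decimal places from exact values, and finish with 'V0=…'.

Since d<R<u, set p* = (R−d)/(u−d) = 0.7429; price each node as the discounted p*-expectation of its children.
Terminal values V(3,·): V(3,0)=5.0000, V(3,1)=5.0000, V(3,2)=5.0000, V(3,3)=0.0000
  t=2,j=0: stock 81.0448 → up 88.3388 (V=5.0000), down 59.9732 (V=5.0000). Price 5.0000; hedge Δ=0.0000, bond B=5.0000.
  t=2,j=1: stock 119.3768 → up 130.1207 (V=5.0000), down 88.3388 (V=5.0000). Price 5.0000; hedge Δ=0.0000, bond B=5.0000.
  t=2,j=2: stock 175.8388 → up 191.6643 (V=0.0000), down 130.1207 (V=5.0000). Price 1.2857; hedge Δ=-0.0812, bond B=15.5714.
  t=1,j=0: stock 109.5200 → up 119.3768 (V=5.0000), down 81.0448 (V=5.0000). Price 5.0000; hedge Δ=0.0000, bond B=5.0000.
  t=1,j=1: stock 161.3200 → up 175.8388 (V=1.2857), down 119.3768 (V=5.0000). Price 2.2408; hedge Δ=-0.0658, bond B=12.8531.
  t=0,j=0: stock 148.0000 → up 161.3200 (V=2.2408), down 109.5200 (V=5.0000). Price 2.9503; hedge Δ=-0.0533, bond B=10.8337.
Each (Δ,B) replicates both successor values, so the strategy is self-financing and V0 is arbitrage-free.

(0,0): Delta=-0.0533 Bond=10.8337
(1,0): Delta=0.0000 Bond=5.0000
(1,1): Delta=-0.0658 Bond=12.8531
(2,0): Delta=0.0000 Bond=5.0000
(2,1): Delta=0.0000 Bond=5.0000
(2,2): Delta=-0.0812 Bond=15.5714
V0=2.9503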